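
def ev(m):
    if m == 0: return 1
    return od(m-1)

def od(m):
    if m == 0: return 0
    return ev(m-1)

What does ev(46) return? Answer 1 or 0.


ev(46) = od(45)
od(45) = ev(44)
ev(44) = od(43)
od(43) = ev(42)
ev(42) = od(41)
od(41) = ev(40)
ev(40) = od(39)
od(39) = ev(38)
ev(38) = od(37)
od(37) = ev(36)
ev(36) = od(35)
od(35) = ev(34)
ev(34) = od(33)
od(33) = ev(32)
ev(32) = od(31)
od(31) = ev(30)
ev(30) = od(29)
od(29) = ev(28)
ev(28) = od(27)
od(27) = ev(26)
ev(26) = od(25)
od(25) = ev(24)
ev(24) = od(23)
od(23) = ev(22)
ev(22) = od(21)
od(21) = ev(20)
ev(20) = od(19)
od(19) = ev(18)
ev(18) = od(17)
od(17) = ev(16)
ev(16) = od(15)
od(15) = ev(14)
ev(14) = od(13)
od(13) = ev(12)
ev(12) = od(11)
od(11) = ev(10)
ev(10) = od(9)
od(9) = ev(8)
ev(8) = od(7)
od(7) = ev(6)
ev(6) = od(5)
od(5) = ev(4)
ev(4) = od(3)
od(3) = ev(2)
ev(2) = od(1)
od(1) = ev(0)
ev(0) = 1  (base case)
Result: 1

1


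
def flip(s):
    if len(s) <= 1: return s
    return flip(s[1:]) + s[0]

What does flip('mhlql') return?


flip('mhlql') = flip('hlql') + 'm'
flip('hlql') = flip('lql') + 'h'
flip('lql') = flip('ql') + 'l'
flip('ql') = flip('l') + 'q'
flip('l') = 'l'  (base case)
Concatenating: 'l' + 'q' + 'l' + 'h' + 'm' = 'lqlhm'

lqlhm


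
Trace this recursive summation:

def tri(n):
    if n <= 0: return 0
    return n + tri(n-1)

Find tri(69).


tri(69)
= 69 + 68 + 67 + 66 + 65 + 64 + 63 + 62 + 61 + 60 + 59 + 58 + 57 + 56 + 55 + 54 + 53 + 52 + 51 + 50 + 49 + 48 + 47 + 46 + 45 + 44 + 43 + 42 + 41 + 40 + 39 + 38 + 37 + 36 + 35 + 34 + 33 + 32 + 31 + 30 + 29 + 28 + 27 + 26 + 25 + 24 + 23 + 22 + 21 + 20 + 19 + 18 + 17 + 16 + 15 + 14 + 13 + 12 + 11 + 10 + 9 + 8 + 7 + 6 + 5 + 4 + 3 + 2 + 1 + tri(0)
= 69 + 68 + 67 + 66 + 65 + 64 + 63 + 62 + 61 + 60 + 59 + 58 + 57 + 56 + 55 + 54 + 53 + 52 + 51 + 50 + 49 + 48 + 47 + 46 + 45 + 44 + 43 + 42 + 41 + 40 + 39 + 38 + 37 + 36 + 35 + 34 + 33 + 32 + 31 + 30 + 29 + 28 + 27 + 26 + 25 + 24 + 23 + 22 + 21 + 20 + 19 + 18 + 17 + 16 + 15 + 14 + 13 + 12 + 11 + 10 + 9 + 8 + 7 + 6 + 5 + 4 + 3 + 2 + 1 + 0
= 2415

2415


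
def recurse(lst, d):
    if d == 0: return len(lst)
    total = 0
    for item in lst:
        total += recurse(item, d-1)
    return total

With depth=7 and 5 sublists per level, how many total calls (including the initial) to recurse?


At depth 0 (root): 1 call
At depth 1: each of 1 parents calls recurse on 5 children = 5 calls
At depth 2: each of 5 parents calls recurse on 5 children = 25 calls
At depth 3: each of 25 parents calls recurse on 5 children = 125 calls
At depth 4: each of 125 parents calls recurse on 5 children = 625 calls
At depth 5: each of 625 parents calls recurse on 5 children = 3125 calls
At depth 6: each of 3125 parents calls recurse on 5 children = 15625 calls
At depth 7: each of 15625 parents calls recurse on 5 children = 78125 calls
Total: 1 + 5 + 25 + 125 + 625 + 3125 + 15625 + 78125 = 97656

97656


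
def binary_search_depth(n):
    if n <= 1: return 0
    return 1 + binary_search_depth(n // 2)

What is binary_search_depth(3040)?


3040 / 2 = 1520
1520 / 2 = 760
760 / 2 = 380
380 / 2 = 190
190 / 2 = 95
95 / 2 = 47
47 / 2 = 23
23 / 2 = 11
11 / 2 = 5
5 / 2 = 2
2 / 2 = 1
Reached 1 after 11 halvings

11


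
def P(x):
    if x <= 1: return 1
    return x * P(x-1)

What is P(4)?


P(4)
= 4 * P(3)
= 4 * 3 * P(2)
= 4 * 3 * 2 * P(1)
= 4 * 3 * 2 * 1
= 24

24


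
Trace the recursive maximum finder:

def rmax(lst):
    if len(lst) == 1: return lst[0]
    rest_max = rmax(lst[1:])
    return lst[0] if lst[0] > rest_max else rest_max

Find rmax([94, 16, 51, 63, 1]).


rmax([94, 16, 51, 63, 1]): compare 94 with rmax([16, 51, 63, 1])
rmax([16, 51, 63, 1]): compare 16 with rmax([51, 63, 1])
rmax([51, 63, 1]): compare 51 with rmax([63, 1])
rmax([63, 1]): compare 63 with rmax([1])
rmax([1]) = 1  (base case)
Compare 63 with 1 -> 63
Compare 51 with 63 -> 63
Compare 16 with 63 -> 63
Compare 94 with 63 -> 94

94


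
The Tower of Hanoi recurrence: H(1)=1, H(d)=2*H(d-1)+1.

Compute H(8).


H(8) = 2 * H(7) + 1
H(7) = 2 * H(6) + 1
H(6) = 2 * H(5) + 1
H(5) = 2 * H(4) + 1
H(4) = 2 * H(3) + 1
H(3) = 2 * H(2) + 1
H(2) = 2 * H(1) + 1
H(1) = 1  (base case)
H(2) = 2 * 1 + 1 = 3
H(3) = 2 * 3 + 1 = 7
H(4) = 2 * 7 + 1 = 15
H(5) = 2 * 15 + 1 = 31
H(6) = 2 * 31 + 1 = 63
H(7) = 2 * 63 + 1 = 127
H(8) = 2 * 127 + 1 = 255

255


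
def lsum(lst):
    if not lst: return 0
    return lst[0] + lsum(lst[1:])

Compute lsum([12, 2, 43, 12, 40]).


lsum([12, 2, 43, 12, 40]) = 12 + lsum([2, 43, 12, 40])
lsum([2, 43, 12, 40]) = 2 + lsum([43, 12, 40])
lsum([43, 12, 40]) = 43 + lsum([12, 40])
lsum([12, 40]) = 12 + lsum([40])
lsum([40]) = 40 + lsum([])
lsum([]) = 0  (base case)
Total: 12 + 2 + 43 + 12 + 40 + 0 = 109

109


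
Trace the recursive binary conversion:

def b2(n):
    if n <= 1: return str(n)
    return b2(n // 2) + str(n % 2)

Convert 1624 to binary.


b2(1624) = b2(812) + '0'
b2(812) = b2(406) + '0'
b2(406) = b2(203) + '0'
b2(203) = b2(101) + '1'
b2(101) = b2(50) + '1'
b2(50) = b2(25) + '0'
b2(25) = b2(12) + '1'
b2(12) = b2(6) + '0'
b2(6) = b2(3) + '0'
b2(3) = b2(1) + '1'
b2(1) = '1'  (base case)
Concatenating: '1' + '1' + '0' + '0' + '1' + '0' + '1' + '1' + '0' + '0' + '0' = '11001011000'

11001011000


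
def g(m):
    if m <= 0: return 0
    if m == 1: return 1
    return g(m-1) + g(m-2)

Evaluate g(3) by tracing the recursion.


Computing g(3) bottom-up:
g(0) = 0
g(1) = 1
g(2) = g(1) + g(0) = 1 + 0 = 1
g(3) = g(2) + g(1) = 1 + 1 = 2

2


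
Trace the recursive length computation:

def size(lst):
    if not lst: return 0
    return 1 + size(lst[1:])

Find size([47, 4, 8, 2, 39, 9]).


size([47, 4, 8, 2, 39, 9]) = 1 + size([4, 8, 2, 39, 9])
size([4, 8, 2, 39, 9]) = 1 + size([8, 2, 39, 9])
size([8, 2, 39, 9]) = 1 + size([2, 39, 9])
size([2, 39, 9]) = 1 + size([39, 9])
size([39, 9]) = 1 + size([9])
size([9]) = 1 + size([])
size([]) = 0  (base case)
Unwinding: 1 + 1 + 1 + 1 + 1 + 1 + 0 = 6

6


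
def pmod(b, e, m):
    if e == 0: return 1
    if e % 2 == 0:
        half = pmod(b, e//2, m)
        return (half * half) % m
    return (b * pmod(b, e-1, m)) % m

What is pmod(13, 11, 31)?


pmod(13, 11, 31): e is odd, compute pmod(13, 10, 31)
  pmod(13, 10, 31): e is even, compute pmod(13, 5, 31)
    pmod(13, 5, 31): e is odd, compute pmod(13, 4, 31)
      pmod(13, 4, 31): e is even, compute pmod(13, 2, 31)
        pmod(13, 2, 31): e is even, compute pmod(13, 1, 31)
          pmod(13, 1, 31): e is odd, compute pmod(13, 0, 31)
          pmod(13, 0, 31) = 1
          (13 * 1) % 31 = 13
        half=13, (13*13) % 31 = 14
      half=14, (14*14) % 31 = 10
    (13 * 10) % 31 = 6
  half=6, (6*6) % 31 = 5
(13 * 5) % 31 = 3

3


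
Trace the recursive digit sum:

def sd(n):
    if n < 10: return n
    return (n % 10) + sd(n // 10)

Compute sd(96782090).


sd(96782090) = 0 + sd(9678209)
sd(9678209) = 9 + sd(967820)
sd(967820) = 0 + sd(96782)
sd(96782) = 2 + sd(9678)
sd(9678) = 8 + sd(967)
sd(967) = 7 + sd(96)
sd(96) = 6 + sd(9)
sd(9) = 9  (base case)
Total: 0 + 9 + 0 + 2 + 8 + 7 + 6 + 9 = 41

41


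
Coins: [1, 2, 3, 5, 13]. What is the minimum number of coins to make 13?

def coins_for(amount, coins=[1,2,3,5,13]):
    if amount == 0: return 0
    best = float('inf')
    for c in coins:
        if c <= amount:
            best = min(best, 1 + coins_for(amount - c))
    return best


Building up with DP:
coins_for(0) = 0
coins_for(1) = min(1+coins_for(0)=1+0=1) = 1
coins_for(2) = min(1+coins_for(1)=1+1=2, 1+coins_for(0)=1+0=1) = 1
coins_for(3) = min(1+coins_for(2)=1+1=2, 1+coins_for(1)=1+1=2, 1+coins_for(0)=1+0=1) = 1
coins_for(4) = min(1+coins_for(3)=1+1=2, 1+coins_for(2)=1+1=2, 1+coins_for(1)=1+1=2) = 2
coins_for(5) = min(1+coins_for(4)=1+2=3, 1+coins_for(3)=1+1=2, 1+coins_for(2)=1+1=2, 1+coins_for(0)=1+0=1) = 1
coins_for(6) = min(1+coins_for(5)=1+1=2, 1+coins_for(4)=1+2=3, 1+coins_for(3)=1+1=2, 1+coins_for(1)=1+1=2) = 2
coins_for(7) = min(1+coins_for(6)=1+2=3, 1+coins_for(5)=1+1=2, 1+coins_for(4)=1+2=3, 1+coins_for(2)=1+1=2) = 2
coins_for(8) = min(1+coins_for(7)=1+2=3, 1+coins_for(6)=1+2=3, 1+coins_for(5)=1+1=2, 1+coins_for(3)=1+1=2) = 2
coins_for(9) = min(1+coins_for(8)=1+2=3, 1+coins_for(7)=1+2=3, 1+coins_for(6)=1+2=3, 1+coins_for(4)=1+2=3) = 3
coins_for(10) = min(1+coins_for(9)=1+3=4, 1+coins_for(8)=1+2=3, 1+coins_for(7)=1+2=3, 1+coins_for(5)=1+1=2) = 2
coins_for(11) = min(1+coins_for(10)=1+2=3, 1+coins_for(9)=1+3=4, 1+coins_for(8)=1+2=3, 1+coins_for(6)=1+2=3) = 3
coins_for(12) = min(1+coins_for(11)=1+3=4, 1+coins_for(10)=1+2=3, 1+coins_for(9)=1+3=4, 1+coins_for(7)=1+2=3) = 3
coins_for(13) = min(1+coins_for(12)=1+3=4, 1+coins_for(11)=1+3=4, 1+coins_for(10)=1+2=3, 1+coins_for(8)=1+2=3, 1+coins_for(0)=1+0=1) = 1

1


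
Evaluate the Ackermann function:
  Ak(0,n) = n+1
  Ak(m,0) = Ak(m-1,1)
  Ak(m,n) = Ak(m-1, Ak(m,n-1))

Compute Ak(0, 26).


Ak(0, 26) = 27
Result: Ak(0, 26) = 27

27


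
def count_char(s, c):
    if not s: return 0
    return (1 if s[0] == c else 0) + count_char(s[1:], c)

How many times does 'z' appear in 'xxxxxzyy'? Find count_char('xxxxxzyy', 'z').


s[0]='x' != 'z' -> 0
s[0]='x' != 'z' -> 0
s[0]='x' != 'z' -> 0
s[0]='x' != 'z' -> 0
s[0]='x' != 'z' -> 0
s[0]='z' == 'z' -> 1
s[0]='y' != 'z' -> 0
s[0]='y' != 'z' -> 0
Sum: 0 + 0 + 0 + 0 + 0 + 1 + 0 + 0 = 1

1


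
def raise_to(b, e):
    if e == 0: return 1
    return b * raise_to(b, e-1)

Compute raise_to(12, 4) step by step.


raise_to(12, 4)
= 12 * raise_to(12, 3)
= 12 * 12 * raise_to(12, 2)
= 12 * 12 * 12 * raise_to(12, 1)
= 12 * 12 * 12 * 12 * raise_to(12, 0)
= 12 * 12 * 12 * 12 * 1
= 20736

20736


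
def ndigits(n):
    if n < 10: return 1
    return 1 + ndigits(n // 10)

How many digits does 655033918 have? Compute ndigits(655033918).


ndigits(655033918) = 1 + ndigits(65503391)
ndigits(65503391) = 1 + ndigits(6550339)
ndigits(6550339) = 1 + ndigits(655033)
ndigits(655033) = 1 + ndigits(65503)
ndigits(65503) = 1 + ndigits(6550)
ndigits(6550) = 1 + ndigits(655)
ndigits(655) = 1 + ndigits(65)
ndigits(65) = 1 + ndigits(6)
ndigits(6) = 1  (base case: 6 < 10)
Unwinding: 1 + 1 + 1 + 1 + 1 + 1 + 1 + 1 + 1 = 9

9


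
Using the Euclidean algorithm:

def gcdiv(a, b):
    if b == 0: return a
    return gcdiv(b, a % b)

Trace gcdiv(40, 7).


gcdiv(40, 7) = gcdiv(7, 5)
gcdiv(7, 5) = gcdiv(5, 2)
gcdiv(5, 2) = gcdiv(2, 1)
gcdiv(2, 1) = gcdiv(1, 0)
gcdiv(1, 0) = 1  (base case)

1


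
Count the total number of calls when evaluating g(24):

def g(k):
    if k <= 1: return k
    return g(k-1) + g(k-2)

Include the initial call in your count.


Let C(n) = total calls for g(n)
C(0) = 1, C(1) = 1
C(2) = 1 + C(1) + C(0) = 1 + 1 + 1 = 3
C(3) = 1 + C(2) + C(1) = 1 + 3 + 1 = 5
C(4) = 1 + C(3) + C(2) = 1 + 5 + 3 = 9
C(5) = 1 + C(4) + C(3) = 1 + 9 + 5 = 15
C(6) = 1 + C(5) + C(4) = 1 + 15 + 9 = 25
C(7) = 1 + C(6) + C(5) = 1 + 25 + 15 = 41
C(8) = 1 + C(7) + C(6) = 1 + 41 + 25 = 67
C(9) = 1 + C(8) + C(7) = 1 + 67 + 41 = 109
C(10) = 1 + C(9) + C(8) = 1 + 109 + 67 = 177
C(11) = 1 + C(10) + C(9) = 1 + 177 + 109 = 287
C(12) = 1 + C(11) + C(10) = 1 + 287 + 177 = 465
C(13) = 1 + C(12) + C(11) = 1 + 465 + 287 = 753
C(14) = 1 + C(13) + C(12) = 1 + 753 + 465 = 1219
C(15) = 1 + C(14) + C(13) = 1 + 1219 + 753 = 1973
C(16) = 1 + C(15) + C(14) = 1 + 1973 + 1219 = 3193
C(17) = 1 + C(16) + C(15) = 1 + 3193 + 1973 = 5167
C(18) = 1 + C(17) + C(16) = 1 + 5167 + 3193 = 8361
C(19) = 1 + C(18) + C(17) = 1 + 8361 + 5167 = 13529
C(20) = 1 + C(19) + C(18) = 1 + 13529 + 8361 = 21891
C(21) = 1 + C(20) + C(19) = 1 + 21891 + 13529 = 35421
C(22) = 1 + C(21) + C(20) = 1 + 35421 + 21891 = 57313
C(23) = 1 + C(22) + C(21) = 1 + 57313 + 35421 = 92735
C(24) = 1 + C(23) + C(22) = 1 + 92735 + 57313 = 150049

150049


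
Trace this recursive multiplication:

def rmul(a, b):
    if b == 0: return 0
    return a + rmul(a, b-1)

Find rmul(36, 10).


rmul(36, 10) = 36 + rmul(36, 9)
rmul(36, 9) = 36 + rmul(36, 8)
rmul(36, 8) = 36 + rmul(36, 7)
rmul(36, 7) = 36 + rmul(36, 6)
rmul(36, 6) = 36 + rmul(36, 5)
rmul(36, 5) = 36 + rmul(36, 4)
rmul(36, 4) = 36 + rmul(36, 3)
rmul(36, 3) = 36 + rmul(36, 2)
rmul(36, 2) = 36 + rmul(36, 1)
rmul(36, 1) = 36 + rmul(36, 0)
rmul(36, 0) = 0  (base case)
Total: 36 + 36 + 36 + 36 + 36 + 36 + 36 + 36 + 36 + 36 + 0 = 360

360


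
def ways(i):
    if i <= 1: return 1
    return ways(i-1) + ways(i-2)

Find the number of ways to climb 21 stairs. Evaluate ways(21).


Building up from base cases:
ways(0) = 1
ways(1) = 1
ways(2) = ways(1) + ways(0) = 1 + 1 = 2
ways(3) = ways(2) + ways(1) = 2 + 1 = 3
ways(4) = ways(3) + ways(2) = 3 + 2 = 5
ways(5) = ways(4) + ways(3) = 5 + 3 = 8
ways(6) = ways(5) + ways(4) = 8 + 5 = 13
ways(7) = ways(6) + ways(5) = 13 + 8 = 21
ways(8) = ways(7) + ways(6) = 21 + 13 = 34
ways(9) = ways(8) + ways(7) = 34 + 21 = 55
ways(10) = ways(9) + ways(8) = 55 + 34 = 89
ways(11) = ways(10) + ways(9) = 89 + 55 = 144
ways(12) = ways(11) + ways(10) = 144 + 89 = 233
ways(13) = ways(12) + ways(11) = 233 + 144 = 377
ways(14) = ways(13) + ways(12) = 377 + 233 = 610
ways(15) = ways(14) + ways(13) = 610 + 377 = 987
ways(16) = ways(15) + ways(14) = 987 + 610 = 1597
ways(17) = ways(16) + ways(15) = 1597 + 987 = 2584
ways(18) = ways(17) + ways(16) = 2584 + 1597 = 4181
ways(19) = ways(18) + ways(17) = 4181 + 2584 = 6765
ways(20) = ways(19) + ways(18) = 6765 + 4181 = 10946
ways(21) = ways(20) + ways(19) = 10946 + 6765 = 17711

17711


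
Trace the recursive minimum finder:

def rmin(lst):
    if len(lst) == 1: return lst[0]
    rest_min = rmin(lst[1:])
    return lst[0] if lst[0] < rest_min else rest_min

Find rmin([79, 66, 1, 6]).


rmin([79, 66, 1, 6]): compare 79 with rmin([66, 1, 6])
rmin([66, 1, 6]): compare 66 with rmin([1, 6])
rmin([1, 6]): compare 1 with rmin([6])
rmin([6]) = 6  (base case)
Compare 1 with 6 -> 1
Compare 66 with 1 -> 1
Compare 79 with 1 -> 1

1


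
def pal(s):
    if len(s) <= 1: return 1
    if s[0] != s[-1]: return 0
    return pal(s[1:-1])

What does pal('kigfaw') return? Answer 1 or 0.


pal('kigfaw'): s[0]='k' != s[-1]='w' -> return 0
Result: 0 (not a palindrome)

0


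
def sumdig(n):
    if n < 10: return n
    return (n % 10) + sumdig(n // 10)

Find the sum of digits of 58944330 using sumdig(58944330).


sumdig(58944330) = 0 + sumdig(5894433)
sumdig(5894433) = 3 + sumdig(589443)
sumdig(589443) = 3 + sumdig(58944)
sumdig(58944) = 4 + sumdig(5894)
sumdig(5894) = 4 + sumdig(589)
sumdig(589) = 9 + sumdig(58)
sumdig(58) = 8 + sumdig(5)
sumdig(5) = 5  (base case)
Total: 0 + 3 + 3 + 4 + 4 + 9 + 8 + 5 = 36

36


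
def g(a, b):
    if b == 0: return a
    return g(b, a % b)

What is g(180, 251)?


g(180, 251) = g(251, 180)
g(251, 180) = g(180, 71)
g(180, 71) = g(71, 38)
g(71, 38) = g(38, 33)
g(38, 33) = g(33, 5)
g(33, 5) = g(5, 3)
g(5, 3) = g(3, 2)
g(3, 2) = g(2, 1)
g(2, 1) = g(1, 0)
g(1, 0) = 1  (base case)

1


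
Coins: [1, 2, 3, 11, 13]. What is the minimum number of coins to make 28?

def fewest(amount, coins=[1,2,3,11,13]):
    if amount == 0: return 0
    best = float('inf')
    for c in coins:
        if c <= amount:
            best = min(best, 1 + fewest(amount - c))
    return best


Building up with DP:
fewest(0) = 0
fewest(1) = min(1+fewest(0)=1+0=1) = 1
fewest(2) = min(1+fewest(1)=1+1=2, 1+fewest(0)=1+0=1) = 1
fewest(3) = min(1+fewest(2)=1+1=2, 1+fewest(1)=1+1=2, 1+fewest(0)=1+0=1) = 1
fewest(4) = min(1+fewest(3)=1+1=2, 1+fewest(2)=1+1=2, 1+fewest(1)=1+1=2) = 2
fewest(5) = min(1+fewest(4)=1+2=3, 1+fewest(3)=1+1=2, 1+fewest(2)=1+1=2) = 2
fewest(6) = min(1+fewest(5)=1+2=3, 1+fewest(4)=1+2=3, 1+fewest(3)=1+1=2) = 2
fewest(7) = min(1+fewest(6)=1+2=3, 1+fewest(5)=1+2=3, 1+fewest(4)=1+2=3) = 3
fewest(8) = min(1+fewest(7)=1+3=4, 1+fewest(6)=1+2=3, 1+fewest(5)=1+2=3) = 3
fewest(9) = min(1+fewest(8)=1+3=4, 1+fewest(7)=1+3=4, 1+fewest(6)=1+2=3) = 3
fewest(10) = min(1+fewest(9)=1+3=4, 1+fewest(8)=1+3=4, 1+fewest(7)=1+3=4) = 4
fewest(11) = min(1+fewest(10)=1+4=5, 1+fewest(9)=1+3=4, 1+fewest(8)=1+3=4, 1+fewest(0)=1+0=1) = 1
fewest(12) = min(1+fewest(11)=1+1=2, 1+fewest(10)=1+4=5, 1+fewest(9)=1+3=4, 1+fewest(1)=1+1=2) = 2
fewest(13) = min(1+fewest(12)=1+2=3, 1+fewest(11)=1+1=2, 1+fewest(10)=1+4=5, 1+fewest(2)=1+1=2, 1+fewest(0)=1+0=1) = 1
fewest(14) = min(1+fewest(13)=1+1=2, 1+fewest(12)=1+2=3, 1+fewest(11)=1+1=2, 1+fewest(3)=1+1=2, 1+fewest(1)=1+1=2) = 2
fewest(15) = min(1+fewest(14)=1+2=3, 1+fewest(13)=1+1=2, 1+fewest(12)=1+2=3, 1+fewest(4)=1+2=3, 1+fewest(2)=1+1=2) = 2
fewest(16) = min(1+fewest(15)=1+2=3, 1+fewest(14)=1+2=3, 1+fewest(13)=1+1=2, 1+fewest(5)=1+2=3, 1+fewest(3)=1+1=2) = 2
fewest(17) = min(1+fewest(16)=1+2=3, 1+fewest(15)=1+2=3, 1+fewest(14)=1+2=3, 1+fewest(6)=1+2=3, 1+fewest(4)=1+2=3) = 3
fewest(18) = min(1+fewest(17)=1+3=4, 1+fewest(16)=1+2=3, 1+fewest(15)=1+2=3, 1+fewest(7)=1+3=4, 1+fewest(5)=1+2=3) = 3
fewest(19) = min(1+fewest(18)=1+3=4, 1+fewest(17)=1+3=4, 1+fewest(16)=1+2=3, 1+fewest(8)=1+3=4, 1+fewest(6)=1+2=3) = 3
fewest(20) = min(1+fewest(19)=1+3=4, 1+fewest(18)=1+3=4, 1+fewest(17)=1+3=4, 1+fewest(9)=1+3=4, 1+fewest(7)=1+3=4) = 4
fewest(21) = min(1+fewest(20)=1+4=5, 1+fewest(19)=1+3=4, 1+fewest(18)=1+3=4, 1+fewest(10)=1+4=5, 1+fewest(8)=1+3=4) = 4
fewest(22) = min(1+fewest(21)=1+4=5, 1+fewest(20)=1+4=5, 1+fewest(19)=1+3=4, 1+fewest(11)=1+1=2, 1+fewest(9)=1+3=4) = 2
fewest(23) = min(1+fewest(22)=1+2=3, 1+fewest(21)=1+4=5, 1+fewest(20)=1+4=5, 1+fewest(12)=1+2=3, 1+fewest(10)=1+4=5) = 3
fewest(24) = min(1+fewest(23)=1+3=4, 1+fewest(22)=1+2=3, 1+fewest(21)=1+4=5, 1+fewest(13)=1+1=2, 1+fewest(11)=1+1=2) = 2
fewest(25) = min(1+fewest(24)=1+2=3, 1+fewest(23)=1+3=4, 1+fewest(22)=1+2=3, 1+fewest(14)=1+2=3, 1+fewest(12)=1+2=3) = 3
fewest(26) = min(1+fewest(25)=1+3=4, 1+fewest(24)=1+2=3, 1+fewest(23)=1+3=4, 1+fewest(15)=1+2=3, 1+fewest(13)=1+1=2) = 2
fewest(27) = min(1+fewest(26)=1+2=3, 1+fewest(25)=1+3=4, 1+fewest(24)=1+2=3, 1+fewest(16)=1+2=3, 1+fewest(14)=1+2=3) = 3
fewest(28) = min(1+fewest(27)=1+3=4, 1+fewest(26)=1+2=3, 1+fewest(25)=1+3=4, 1+fewest(17)=1+3=4, 1+fewest(15)=1+2=3) = 3

3


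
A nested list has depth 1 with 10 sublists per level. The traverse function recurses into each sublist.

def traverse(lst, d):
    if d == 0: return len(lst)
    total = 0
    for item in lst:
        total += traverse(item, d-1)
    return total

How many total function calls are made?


At depth 0 (root): 1 call
At depth 1: each of 1 parents calls traverse on 10 children = 10 calls
Total: 1 + 10 = 11

11


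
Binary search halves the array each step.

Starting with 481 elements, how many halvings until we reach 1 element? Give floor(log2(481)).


481 / 2 = 240
240 / 2 = 120
120 / 2 = 60
60 / 2 = 30
30 / 2 = 15
15 / 2 = 7
7 / 2 = 3
3 / 2 = 1
Reached 1 after 8 halvings

8


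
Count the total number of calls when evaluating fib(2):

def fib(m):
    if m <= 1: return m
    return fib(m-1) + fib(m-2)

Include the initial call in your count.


Let C(n) = total calls for fib(n)
C(0) = 1, C(1) = 1
C(2) = 1 + C(1) + C(0) = 1 + 1 + 1 = 3

3


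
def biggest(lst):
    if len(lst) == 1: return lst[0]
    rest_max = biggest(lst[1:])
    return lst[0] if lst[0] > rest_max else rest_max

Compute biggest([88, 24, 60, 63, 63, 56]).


biggest([88, 24, 60, 63, 63, 56]): compare 88 with biggest([24, 60, 63, 63, 56])
biggest([24, 60, 63, 63, 56]): compare 24 with biggest([60, 63, 63, 56])
biggest([60, 63, 63, 56]): compare 60 with biggest([63, 63, 56])
biggest([63, 63, 56]): compare 63 with biggest([63, 56])
biggest([63, 56]): compare 63 with biggest([56])
biggest([56]) = 56  (base case)
Compare 63 with 56 -> 63
Compare 63 with 63 -> 63
Compare 60 with 63 -> 63
Compare 24 with 63 -> 63
Compare 88 with 63 -> 88

88


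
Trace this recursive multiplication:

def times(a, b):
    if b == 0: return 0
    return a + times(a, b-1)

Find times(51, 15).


times(51, 15) = 51 + times(51, 14)
times(51, 14) = 51 + times(51, 13)
times(51, 13) = 51 + times(51, 12)
times(51, 12) = 51 + times(51, 11)
times(51, 11) = 51 + times(51, 10)
times(51, 10) = 51 + times(51, 9)
times(51, 9) = 51 + times(51, 8)
times(51, 8) = 51 + times(51, 7)
times(51, 7) = 51 + times(51, 6)
times(51, 6) = 51 + times(51, 5)
times(51, 5) = 51 + times(51, 4)
times(51, 4) = 51 + times(51, 3)
times(51, 3) = 51 + times(51, 2)
times(51, 2) = 51 + times(51, 1)
times(51, 1) = 51 + times(51, 0)
times(51, 0) = 0  (base case)
Total: 51 + 51 + 51 + 51 + 51 + 51 + 51 + 51 + 51 + 51 + 51 + 51 + 51 + 51 + 51 + 0 = 765

765


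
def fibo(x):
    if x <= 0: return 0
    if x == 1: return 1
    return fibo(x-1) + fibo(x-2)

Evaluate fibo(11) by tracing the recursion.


Computing fibo(11) bottom-up:
fibo(0) = 0
fibo(1) = 1
fibo(2) = fibo(1) + fibo(0) = 1 + 0 = 1
fibo(3) = fibo(2) + fibo(1) = 1 + 1 = 2
fibo(4) = fibo(3) + fibo(2) = 2 + 1 = 3
fibo(5) = fibo(4) + fibo(3) = 3 + 2 = 5
fibo(6) = fibo(5) + fibo(4) = 5 + 3 = 8
fibo(7) = fibo(6) + fibo(5) = 8 + 5 = 13
fibo(8) = fibo(7) + fibo(6) = 13 + 8 = 21
fibo(9) = fibo(8) + fibo(7) = 21 + 13 = 34
fibo(10) = fibo(9) + fibo(8) = 34 + 21 = 55
fibo(11) = fibo(10) + fibo(9) = 55 + 34 = 89

89


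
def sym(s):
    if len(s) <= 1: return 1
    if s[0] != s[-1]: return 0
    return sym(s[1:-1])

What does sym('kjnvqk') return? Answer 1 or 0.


sym('kjnvqk'): s[0]='k' == s[-1]='k' -> check sym('jnvq')
sym('jnvq'): s[0]='j' != s[-1]='q' -> return 0
Result: 0 (not a palindrome)

0


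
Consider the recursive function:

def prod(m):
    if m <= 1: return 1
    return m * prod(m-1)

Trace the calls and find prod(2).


prod(2)
= 2 * prod(1)
= 2 * 1
= 2

2


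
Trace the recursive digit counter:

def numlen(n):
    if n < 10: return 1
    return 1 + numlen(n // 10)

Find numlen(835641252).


numlen(835641252) = 1 + numlen(83564125)
numlen(83564125) = 1 + numlen(8356412)
numlen(8356412) = 1 + numlen(835641)
numlen(835641) = 1 + numlen(83564)
numlen(83564) = 1 + numlen(8356)
numlen(8356) = 1 + numlen(835)
numlen(835) = 1 + numlen(83)
numlen(83) = 1 + numlen(8)
numlen(8) = 1  (base case: 8 < 10)
Unwinding: 1 + 1 + 1 + 1 + 1 + 1 + 1 + 1 + 1 = 9

9


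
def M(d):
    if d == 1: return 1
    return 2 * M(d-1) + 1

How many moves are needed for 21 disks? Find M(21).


M(21) = 2 * M(20) + 1
M(20) = 2 * M(19) + 1
M(19) = 2 * M(18) + 1
M(18) = 2 * M(17) + 1
M(17) = 2 * M(16) + 1
M(16) = 2 * M(15) + 1
M(15) = 2 * M(14) + 1
M(14) = 2 * M(13) + 1
M(13) = 2 * M(12) + 1
M(12) = 2 * M(11) + 1
M(11) = 2 * M(10) + 1
M(10) = 2 * M(9) + 1
M(9) = 2 * M(8) + 1
M(8) = 2 * M(7) + 1
M(7) = 2 * M(6) + 1
M(6) = 2 * M(5) + 1
M(5) = 2 * M(4) + 1
M(4) = 2 * M(3) + 1
M(3) = 2 * M(2) + 1
M(2) = 2 * M(1) + 1
M(1) = 1  (base case)
M(2) = 2 * 1 + 1 = 3
M(3) = 2 * 3 + 1 = 7
M(4) = 2 * 7 + 1 = 15
M(5) = 2 * 15 + 1 = 31
M(6) = 2 * 31 + 1 = 63
M(7) = 2 * 63 + 1 = 127
M(8) = 2 * 127 + 1 = 255
M(9) = 2 * 255 + 1 = 511
M(10) = 2 * 511 + 1 = 1023
M(11) = 2 * 1023 + 1 = 2047
M(12) = 2 * 2047 + 1 = 4095
M(13) = 2 * 4095 + 1 = 8191
M(14) = 2 * 8191 + 1 = 16383
M(15) = 2 * 16383 + 1 = 32767
M(16) = 2 * 32767 + 1 = 65535
M(17) = 2 * 65535 + 1 = 131071
M(18) = 2 * 131071 + 1 = 262143
M(19) = 2 * 262143 + 1 = 524287
M(20) = 2 * 524287 + 1 = 1048575
M(21) = 2 * 1048575 + 1 = 2097151

2097151


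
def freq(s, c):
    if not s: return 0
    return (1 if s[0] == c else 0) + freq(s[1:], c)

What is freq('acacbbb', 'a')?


s[0]='a' == 'a' -> 1
s[0]='c' != 'a' -> 0
s[0]='a' == 'a' -> 1
s[0]='c' != 'a' -> 0
s[0]='b' != 'a' -> 0
s[0]='b' != 'a' -> 0
s[0]='b' != 'a' -> 0
Sum: 1 + 0 + 1 + 0 + 0 + 0 + 0 = 2

2


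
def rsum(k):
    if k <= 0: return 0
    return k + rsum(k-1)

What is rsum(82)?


rsum(82)
= 82 + 81 + 80 + 79 + 78 + 77 + 76 + 75 + 74 + 73 + 72 + 71 + 70 + 69 + 68 + 67 + 66 + 65 + 64 + 63 + 62 + 61 + 60 + 59 + 58 + 57 + 56 + 55 + 54 + 53 + 52 + 51 + 50 + 49 + 48 + 47 + 46 + 45 + 44 + 43 + 42 + 41 + 40 + 39 + 38 + 37 + 36 + 35 + 34 + 33 + 32 + 31 + 30 + 29 + 28 + 27 + 26 + 25 + 24 + 23 + 22 + 21 + 20 + 19 + 18 + 17 + 16 + 15 + 14 + 13 + 12 + 11 + 10 + 9 + 8 + 7 + 6 + 5 + 4 + 3 + 2 + 1 + rsum(0)
= 82 + 81 + 80 + 79 + 78 + 77 + 76 + 75 + 74 + 73 + 72 + 71 + 70 + 69 + 68 + 67 + 66 + 65 + 64 + 63 + 62 + 61 + 60 + 59 + 58 + 57 + 56 + 55 + 54 + 53 + 52 + 51 + 50 + 49 + 48 + 47 + 46 + 45 + 44 + 43 + 42 + 41 + 40 + 39 + 38 + 37 + 36 + 35 + 34 + 33 + 32 + 31 + 30 + 29 + 28 + 27 + 26 + 25 + 24 + 23 + 22 + 21 + 20 + 19 + 18 + 17 + 16 + 15 + 14 + 13 + 12 + 11 + 10 + 9 + 8 + 7 + 6 + 5 + 4 + 3 + 2 + 1 + 0
= 3403

3403


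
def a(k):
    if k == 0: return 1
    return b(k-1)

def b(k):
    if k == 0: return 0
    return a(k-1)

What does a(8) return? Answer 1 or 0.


a(8) = b(7)
b(7) = a(6)
a(6) = b(5)
b(5) = a(4)
a(4) = b(3)
b(3) = a(2)
a(2) = b(1)
b(1) = a(0)
a(0) = 1  (base case)
Result: 1

1


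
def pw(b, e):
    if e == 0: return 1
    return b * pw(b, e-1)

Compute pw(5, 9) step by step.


pw(5, 9)
= 5 * pw(5, 8)
= 5 * 5 * pw(5, 7)
= 5 * 5 * 5 * pw(5, 6)
= 5 * 5 * 5 * 5 * pw(5, 5)
= 5 * 5 * 5 * 5 * 5 * pw(5, 4)
= 5 * 5 * 5 * 5 * 5 * 5 * pw(5, 3)
= 5 * 5 * 5 * 5 * 5 * 5 * 5 * pw(5, 2)
= 5 * 5 * 5 * 5 * 5 * 5 * 5 * 5 * pw(5, 1)
= 5 * 5 * 5 * 5 * 5 * 5 * 5 * 5 * 5 * pw(5, 0)
= 5 * 5 * 5 * 5 * 5 * 5 * 5 * 5 * 5 * 1
= 1953125

1953125


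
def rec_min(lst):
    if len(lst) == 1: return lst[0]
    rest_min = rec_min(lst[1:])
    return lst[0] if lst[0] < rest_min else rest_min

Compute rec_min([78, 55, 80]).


rec_min([78, 55, 80]): compare 78 with rec_min([55, 80])
rec_min([55, 80]): compare 55 with rec_min([80])
rec_min([80]) = 80  (base case)
Compare 55 with 80 -> 55
Compare 78 with 55 -> 55

55


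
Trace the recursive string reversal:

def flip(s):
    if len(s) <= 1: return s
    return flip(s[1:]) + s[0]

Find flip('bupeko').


flip('bupeko') = flip('upeko') + 'b'
flip('upeko') = flip('peko') + 'u'
flip('peko') = flip('eko') + 'p'
flip('eko') = flip('ko') + 'e'
flip('ko') = flip('o') + 'k'
flip('o') = 'o'  (base case)
Concatenating: 'o' + 'k' + 'e' + 'p' + 'u' + 'b' = 'okepub'

okepub


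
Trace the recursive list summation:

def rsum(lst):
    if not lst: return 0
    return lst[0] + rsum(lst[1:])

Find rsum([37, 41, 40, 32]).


rsum([37, 41, 40, 32]) = 37 + rsum([41, 40, 32])
rsum([41, 40, 32]) = 41 + rsum([40, 32])
rsum([40, 32]) = 40 + rsum([32])
rsum([32]) = 32 + rsum([])
rsum([]) = 0  (base case)
Total: 37 + 41 + 40 + 32 + 0 = 150

150


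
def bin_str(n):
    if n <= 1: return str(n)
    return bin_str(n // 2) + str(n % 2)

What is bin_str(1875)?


bin_str(1875) = bin_str(937) + '1'
bin_str(937) = bin_str(468) + '1'
bin_str(468) = bin_str(234) + '0'
bin_str(234) = bin_str(117) + '0'
bin_str(117) = bin_str(58) + '1'
bin_str(58) = bin_str(29) + '0'
bin_str(29) = bin_str(14) + '1'
bin_str(14) = bin_str(7) + '0'
bin_str(7) = bin_str(3) + '1'
bin_str(3) = bin_str(1) + '1'
bin_str(1) = '1'  (base case)
Concatenating: '1' + '1' + '1' + '0' + '1' + '0' + '1' + '0' + '0' + '1' + '1' = '11101010011'

11101010011


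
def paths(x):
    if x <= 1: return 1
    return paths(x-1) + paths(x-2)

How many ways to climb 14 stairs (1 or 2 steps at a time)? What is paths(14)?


Building up from base cases:
paths(0) = 1
paths(1) = 1
paths(2) = paths(1) + paths(0) = 1 + 1 = 2
paths(3) = paths(2) + paths(1) = 2 + 1 = 3
paths(4) = paths(3) + paths(2) = 3 + 2 = 5
paths(5) = paths(4) + paths(3) = 5 + 3 = 8
paths(6) = paths(5) + paths(4) = 8 + 5 = 13
paths(7) = paths(6) + paths(5) = 13 + 8 = 21
paths(8) = paths(7) + paths(6) = 21 + 13 = 34
paths(9) = paths(8) + paths(7) = 34 + 21 = 55
paths(10) = paths(9) + paths(8) = 55 + 34 = 89
paths(11) = paths(10) + paths(9) = 89 + 55 = 144
paths(12) = paths(11) + paths(10) = 144 + 89 = 233
paths(13) = paths(12) + paths(11) = 233 + 144 = 377
paths(14) = paths(13) + paths(12) = 377 + 233 = 610

610


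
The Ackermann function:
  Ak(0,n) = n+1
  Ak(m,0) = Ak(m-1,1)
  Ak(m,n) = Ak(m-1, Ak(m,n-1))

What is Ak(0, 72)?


Ak(0, 72) = 73
Result: Ak(0, 72) = 73

73


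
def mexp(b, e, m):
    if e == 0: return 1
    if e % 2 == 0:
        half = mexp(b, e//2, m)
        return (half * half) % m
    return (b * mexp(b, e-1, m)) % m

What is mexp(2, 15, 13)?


mexp(2, 15, 13): e is odd, compute mexp(2, 14, 13)
  mexp(2, 14, 13): e is even, compute mexp(2, 7, 13)
    mexp(2, 7, 13): e is odd, compute mexp(2, 6, 13)
      mexp(2, 6, 13): e is even, compute mexp(2, 3, 13)
        mexp(2, 3, 13): e is odd, compute mexp(2, 2, 13)
          mexp(2, 2, 13): e is even, compute mexp(2, 1, 13)
          mexp(2, 1, 13): e is odd, compute mexp(2, 0, 13)
          mexp(2, 0, 13) = 1
          (2 * 1) % 13 = 2
          half=2, (2*2) % 13 = 4
        (2 * 4) % 13 = 8
      half=8, (8*8) % 13 = 12
    (2 * 12) % 13 = 11
  half=11, (11*11) % 13 = 4
(2 * 4) % 13 = 8

8


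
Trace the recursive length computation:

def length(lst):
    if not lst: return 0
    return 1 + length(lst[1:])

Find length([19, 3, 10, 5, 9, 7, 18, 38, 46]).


length([19, 3, 10, 5, 9, 7, 18, 38, 46]) = 1 + length([3, 10, 5, 9, 7, 18, 38, 46])
length([3, 10, 5, 9, 7, 18, 38, 46]) = 1 + length([10, 5, 9, 7, 18, 38, 46])
length([10, 5, 9, 7, 18, 38, 46]) = 1 + length([5, 9, 7, 18, 38, 46])
length([5, 9, 7, 18, 38, 46]) = 1 + length([9, 7, 18, 38, 46])
length([9, 7, 18, 38, 46]) = 1 + length([7, 18, 38, 46])
length([7, 18, 38, 46]) = 1 + length([18, 38, 46])
length([18, 38, 46]) = 1 + length([38, 46])
length([38, 46]) = 1 + length([46])
length([46]) = 1 + length([])
length([]) = 0  (base case)
Unwinding: 1 + 1 + 1 + 1 + 1 + 1 + 1 + 1 + 1 + 0 = 9

9


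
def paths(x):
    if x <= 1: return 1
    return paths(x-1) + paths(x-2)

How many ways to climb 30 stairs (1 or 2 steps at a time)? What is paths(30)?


Building up from base cases:
paths(0) = 1
paths(1) = 1
paths(2) = paths(1) + paths(0) = 1 + 1 = 2
paths(3) = paths(2) + paths(1) = 2 + 1 = 3
paths(4) = paths(3) + paths(2) = 3 + 2 = 5
paths(5) = paths(4) + paths(3) = 5 + 3 = 8
paths(6) = paths(5) + paths(4) = 8 + 5 = 13
paths(7) = paths(6) + paths(5) = 13 + 8 = 21
paths(8) = paths(7) + paths(6) = 21 + 13 = 34
paths(9) = paths(8) + paths(7) = 34 + 21 = 55
paths(10) = paths(9) + paths(8) = 55 + 34 = 89
paths(11) = paths(10) + paths(9) = 89 + 55 = 144
paths(12) = paths(11) + paths(10) = 144 + 89 = 233
paths(13) = paths(12) + paths(11) = 233 + 144 = 377
paths(14) = paths(13) + paths(12) = 377 + 233 = 610
paths(15) = paths(14) + paths(13) = 610 + 377 = 987
paths(16) = paths(15) + paths(14) = 987 + 610 = 1597
paths(17) = paths(16) + paths(15) = 1597 + 987 = 2584
paths(18) = paths(17) + paths(16) = 2584 + 1597 = 4181
paths(19) = paths(18) + paths(17) = 4181 + 2584 = 6765
paths(20) = paths(19) + paths(18) = 6765 + 4181 = 10946
paths(21) = paths(20) + paths(19) = 10946 + 6765 = 17711
paths(22) = paths(21) + paths(20) = 17711 + 10946 = 28657
paths(23) = paths(22) + paths(21) = 28657 + 17711 = 46368
paths(24) = paths(23) + paths(22) = 46368 + 28657 = 75025
paths(25) = paths(24) + paths(23) = 75025 + 46368 = 121393
paths(26) = paths(25) + paths(24) = 121393 + 75025 = 196418
paths(27) = paths(26) + paths(25) = 196418 + 121393 = 317811
paths(28) = paths(27) + paths(26) = 317811 + 196418 = 514229
paths(29) = paths(28) + paths(27) = 514229 + 317811 = 832040
paths(30) = paths(29) + paths(28) = 832040 + 514229 = 1346269

1346269


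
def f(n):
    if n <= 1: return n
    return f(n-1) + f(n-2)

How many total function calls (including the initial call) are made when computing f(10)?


Let C(n) = total calls for f(n)
C(0) = 1, C(1) = 1
C(2) = 1 + C(1) + C(0) = 1 + 1 + 1 = 3
C(3) = 1 + C(2) + C(1) = 1 + 3 + 1 = 5
C(4) = 1 + C(3) + C(2) = 1 + 5 + 3 = 9
C(5) = 1 + C(4) + C(3) = 1 + 9 + 5 = 15
C(6) = 1 + C(5) + C(4) = 1 + 15 + 9 = 25
C(7) = 1 + C(6) + C(5) = 1 + 25 + 15 = 41
C(8) = 1 + C(7) + C(6) = 1 + 41 + 25 = 67
C(9) = 1 + C(8) + C(7) = 1 + 67 + 41 = 109
C(10) = 1 + C(9) + C(8) = 1 + 109 + 67 = 177

177


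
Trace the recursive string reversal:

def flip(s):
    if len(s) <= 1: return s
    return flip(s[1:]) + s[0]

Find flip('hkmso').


flip('hkmso') = flip('kmso') + 'h'
flip('kmso') = flip('mso') + 'k'
flip('mso') = flip('so') + 'm'
flip('so') = flip('o') + 's'
flip('o') = 'o'  (base case)
Concatenating: 'o' + 's' + 'm' + 'k' + 'h' = 'osmkh'

osmkh


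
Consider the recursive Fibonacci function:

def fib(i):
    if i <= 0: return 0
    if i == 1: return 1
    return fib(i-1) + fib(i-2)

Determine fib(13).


Computing fib(13) bottom-up:
fib(0) = 0
fib(1) = 1
fib(2) = fib(1) + fib(0) = 1 + 0 = 1
fib(3) = fib(2) + fib(1) = 1 + 1 = 2
fib(4) = fib(3) + fib(2) = 2 + 1 = 3
fib(5) = fib(4) + fib(3) = 3 + 2 = 5
fib(6) = fib(5) + fib(4) = 5 + 3 = 8
fib(7) = fib(6) + fib(5) = 8 + 5 = 13
fib(8) = fib(7) + fib(6) = 13 + 8 = 21
fib(9) = fib(8) + fib(7) = 21 + 13 = 34
fib(10) = fib(9) + fib(8) = 34 + 21 = 55
fib(11) = fib(10) + fib(9) = 55 + 34 = 89
fib(12) = fib(11) + fib(10) = 89 + 55 = 144
fib(13) = fib(12) + fib(11) = 144 + 89 = 233

233


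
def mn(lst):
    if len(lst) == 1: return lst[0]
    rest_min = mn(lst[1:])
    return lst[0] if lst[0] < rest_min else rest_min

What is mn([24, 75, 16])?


mn([24, 75, 16]): compare 24 with mn([75, 16])
mn([75, 16]): compare 75 with mn([16])
mn([16]) = 16  (base case)
Compare 75 with 16 -> 16
Compare 24 with 16 -> 16

16


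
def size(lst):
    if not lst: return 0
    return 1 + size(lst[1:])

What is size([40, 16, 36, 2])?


size([40, 16, 36, 2]) = 1 + size([16, 36, 2])
size([16, 36, 2]) = 1 + size([36, 2])
size([36, 2]) = 1 + size([2])
size([2]) = 1 + size([])
size([]) = 0  (base case)
Unwinding: 1 + 1 + 1 + 1 + 0 = 4

4


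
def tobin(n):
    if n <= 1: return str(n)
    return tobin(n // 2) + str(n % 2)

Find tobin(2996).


tobin(2996) = tobin(1498) + '0'
tobin(1498) = tobin(749) + '0'
tobin(749) = tobin(374) + '1'
tobin(374) = tobin(187) + '0'
tobin(187) = tobin(93) + '1'
tobin(93) = tobin(46) + '1'
tobin(46) = tobin(23) + '0'
tobin(23) = tobin(11) + '1'
tobin(11) = tobin(5) + '1'
tobin(5) = tobin(2) + '1'
tobin(2) = tobin(1) + '0'
tobin(1) = '1'  (base case)
Concatenating: '1' + '0' + '1' + '1' + '1' + '0' + '1' + '1' + '0' + '1' + '0' + '0' = '101110110100'

101110110100


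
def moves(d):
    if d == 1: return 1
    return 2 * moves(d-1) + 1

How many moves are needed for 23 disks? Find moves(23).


moves(23) = 2 * moves(22) + 1
moves(22) = 2 * moves(21) + 1
moves(21) = 2 * moves(20) + 1
moves(20) = 2 * moves(19) + 1
moves(19) = 2 * moves(18) + 1
moves(18) = 2 * moves(17) + 1
moves(17) = 2 * moves(16) + 1
moves(16) = 2 * moves(15) + 1
moves(15) = 2 * moves(14) + 1
moves(14) = 2 * moves(13) + 1
moves(13) = 2 * moves(12) + 1
moves(12) = 2 * moves(11) + 1
moves(11) = 2 * moves(10) + 1
moves(10) = 2 * moves(9) + 1
moves(9) = 2 * moves(8) + 1
moves(8) = 2 * moves(7) + 1
moves(7) = 2 * moves(6) + 1
moves(6) = 2 * moves(5) + 1
moves(5) = 2 * moves(4) + 1
moves(4) = 2 * moves(3) + 1
moves(3) = 2 * moves(2) + 1
moves(2) = 2 * moves(1) + 1
moves(1) = 1  (base case)
moves(2) = 2 * 1 + 1 = 3
moves(3) = 2 * 3 + 1 = 7
moves(4) = 2 * 7 + 1 = 15
moves(5) = 2 * 15 + 1 = 31
moves(6) = 2 * 31 + 1 = 63
moves(7) = 2 * 63 + 1 = 127
moves(8) = 2 * 127 + 1 = 255
moves(9) = 2 * 255 + 1 = 511
moves(10) = 2 * 511 + 1 = 1023
moves(11) = 2 * 1023 + 1 = 2047
moves(12) = 2 * 2047 + 1 = 4095
moves(13) = 2 * 4095 + 1 = 8191
moves(14) = 2 * 8191 + 1 = 16383
moves(15) = 2 * 16383 + 1 = 32767
moves(16) = 2 * 32767 + 1 = 65535
moves(17) = 2 * 65535 + 1 = 131071
moves(18) = 2 * 131071 + 1 = 262143
moves(19) = 2 * 262143 + 1 = 524287
moves(20) = 2 * 524287 + 1 = 1048575
moves(21) = 2 * 1048575 + 1 = 2097151
moves(22) = 2 * 2097151 + 1 = 4194303
moves(23) = 2 * 4194303 + 1 = 8388607

8388607


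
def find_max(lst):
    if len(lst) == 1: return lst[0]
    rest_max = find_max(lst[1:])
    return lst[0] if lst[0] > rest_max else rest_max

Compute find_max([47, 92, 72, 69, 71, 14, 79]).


find_max([47, 92, 72, 69, 71, 14, 79]): compare 47 with find_max([92, 72, 69, 71, 14, 79])
find_max([92, 72, 69, 71, 14, 79]): compare 92 with find_max([72, 69, 71, 14, 79])
find_max([72, 69, 71, 14, 79]): compare 72 with find_max([69, 71, 14, 79])
find_max([69, 71, 14, 79]): compare 69 with find_max([71, 14, 79])
find_max([71, 14, 79]): compare 71 with find_max([14, 79])
find_max([14, 79]): compare 14 with find_max([79])
find_max([79]) = 79  (base case)
Compare 14 with 79 -> 79
Compare 71 with 79 -> 79
Compare 69 with 79 -> 79
Compare 72 with 79 -> 79
Compare 92 with 79 -> 92
Compare 47 with 92 -> 92

92


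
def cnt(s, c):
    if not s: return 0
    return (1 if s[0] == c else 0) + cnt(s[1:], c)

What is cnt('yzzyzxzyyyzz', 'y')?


s[0]='y' == 'y' -> 1
s[0]='z' != 'y' -> 0
s[0]='z' != 'y' -> 0
s[0]='y' == 'y' -> 1
s[0]='z' != 'y' -> 0
s[0]='x' != 'y' -> 0
s[0]='z' != 'y' -> 0
s[0]='y' == 'y' -> 1
s[0]='y' == 'y' -> 1
s[0]='y' == 'y' -> 1
s[0]='z' != 'y' -> 0
s[0]='z' != 'y' -> 0
Sum: 1 + 0 + 0 + 1 + 0 + 0 + 0 + 1 + 1 + 1 + 0 + 0 = 5

5


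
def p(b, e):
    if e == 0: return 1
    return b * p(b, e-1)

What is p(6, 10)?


p(6, 10)
= 6 * p(6, 9)
= 6 * 6 * p(6, 8)
= 6 * 6 * 6 * p(6, 7)
= 6 * 6 * 6 * 6 * p(6, 6)
= 6 * 6 * 6 * 6 * 6 * p(6, 5)
= 6 * 6 * 6 * 6 * 6 * 6 * p(6, 4)
= 6 * 6 * 6 * 6 * 6 * 6 * 6 * p(6, 3)
= 6 * 6 * 6 * 6 * 6 * 6 * 6 * 6 * p(6, 2)
= 6 * 6 * 6 * 6 * 6 * 6 * 6 * 6 * 6 * p(6, 1)
= 6 * 6 * 6 * 6 * 6 * 6 * 6 * 6 * 6 * 6 * p(6, 0)
= 6 * 6 * 6 * 6 * 6 * 6 * 6 * 6 * 6 * 6 * 1
= 60466176

60466176


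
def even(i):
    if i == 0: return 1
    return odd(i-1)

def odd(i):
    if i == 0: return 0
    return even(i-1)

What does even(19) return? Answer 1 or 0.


even(19) = odd(18)
odd(18) = even(17)
even(17) = odd(16)
odd(16) = even(15)
even(15) = odd(14)
odd(14) = even(13)
even(13) = odd(12)
odd(12) = even(11)
even(11) = odd(10)
odd(10) = even(9)
even(9) = odd(8)
odd(8) = even(7)
even(7) = odd(6)
odd(6) = even(5)
even(5) = odd(4)
odd(4) = even(3)
even(3) = odd(2)
odd(2) = even(1)
even(1) = odd(0)
odd(0) = 0  (base case)
Result: 0

0


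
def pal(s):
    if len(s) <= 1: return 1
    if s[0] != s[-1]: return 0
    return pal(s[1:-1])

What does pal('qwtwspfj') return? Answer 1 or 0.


pal('qwtwspfj'): s[0]='q' != s[-1]='j' -> return 0
Result: 0 (not a palindrome)

0


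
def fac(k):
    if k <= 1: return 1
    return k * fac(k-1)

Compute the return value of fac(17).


fac(17)
= 17 * fac(16)
= 17 * 16 * fac(15)
= 17 * 16 * 15 * fac(14)
= 17 * 16 * 15 * 14 * fac(13)
= 17 * 16 * 15 * 14 * 13 * fac(12)
= 17 * 16 * 15 * 14 * 13 * 12 * fac(11)
= 17 * 16 * 15 * 14 * 13 * 12 * 11 * fac(10)
= 17 * 16 * 15 * 14 * 13 * 12 * 11 * 10 * fac(9)
= 17 * 16 * 15 * 14 * 13 * 12 * 11 * 10 * 9 * fac(8)
= 17 * 16 * 15 * 14 * 13 * 12 * 11 * 10 * 9 * 8 * fac(7)
= 17 * 16 * 15 * 14 * 13 * 12 * 11 * 10 * 9 * 8 * 7 * fac(6)
= 17 * 16 * 15 * 14 * 13 * 12 * 11 * 10 * 9 * 8 * 7 * 6 * fac(5)
= 17 * 16 * 15 * 14 * 13 * 12 * 11 * 10 * 9 * 8 * 7 * 6 * 5 * fac(4)
= 17 * 16 * 15 * 14 * 13 * 12 * 11 * 10 * 9 * 8 * 7 * 6 * 5 * 4 * fac(3)
= 17 * 16 * 15 * 14 * 13 * 12 * 11 * 10 * 9 * 8 * 7 * 6 * 5 * 4 * 3 * fac(2)
= 17 * 16 * 15 * 14 * 13 * 12 * 11 * 10 * 9 * 8 * 7 * 6 * 5 * 4 * 3 * 2 * fac(1)
= 17 * 16 * 15 * 14 * 13 * 12 * 11 * 10 * 9 * 8 * 7 * 6 * 5 * 4 * 3 * 2 * 1
= 355687428096000

355687428096000


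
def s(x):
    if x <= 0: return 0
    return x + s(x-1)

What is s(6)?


s(6)
= 6 + 5 + 4 + 3 + 2 + 1 + s(0)
= 6 + 5 + 4 + 3 + 2 + 1 + 0
= 21

21


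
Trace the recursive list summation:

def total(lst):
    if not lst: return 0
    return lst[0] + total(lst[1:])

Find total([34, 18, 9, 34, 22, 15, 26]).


total([34, 18, 9, 34, 22, 15, 26]) = 34 + total([18, 9, 34, 22, 15, 26])
total([18, 9, 34, 22, 15, 26]) = 18 + total([9, 34, 22, 15, 26])
total([9, 34, 22, 15, 26]) = 9 + total([34, 22, 15, 26])
total([34, 22, 15, 26]) = 34 + total([22, 15, 26])
total([22, 15, 26]) = 22 + total([15, 26])
total([15, 26]) = 15 + total([26])
total([26]) = 26 + total([])
total([]) = 0  (base case)
Total: 34 + 18 + 9 + 34 + 22 + 15 + 26 + 0 = 158

158


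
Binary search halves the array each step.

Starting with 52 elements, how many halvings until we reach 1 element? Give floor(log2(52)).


52 / 2 = 26
26 / 2 = 13
13 / 2 = 6
6 / 2 = 3
3 / 2 = 1
Reached 1 after 5 halvings

5


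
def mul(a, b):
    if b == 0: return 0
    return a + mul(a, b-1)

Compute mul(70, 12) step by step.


mul(70, 12) = 70 + mul(70, 11)
mul(70, 11) = 70 + mul(70, 10)
mul(70, 10) = 70 + mul(70, 9)
mul(70, 9) = 70 + mul(70, 8)
mul(70, 8) = 70 + mul(70, 7)
mul(70, 7) = 70 + mul(70, 6)
mul(70, 6) = 70 + mul(70, 5)
mul(70, 5) = 70 + mul(70, 4)
mul(70, 4) = 70 + mul(70, 3)
mul(70, 3) = 70 + mul(70, 2)
mul(70, 2) = 70 + mul(70, 1)
mul(70, 1) = 70 + mul(70, 0)
mul(70, 0) = 0  (base case)
Total: 70 + 70 + 70 + 70 + 70 + 70 + 70 + 70 + 70 + 70 + 70 + 70 + 0 = 840

840
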